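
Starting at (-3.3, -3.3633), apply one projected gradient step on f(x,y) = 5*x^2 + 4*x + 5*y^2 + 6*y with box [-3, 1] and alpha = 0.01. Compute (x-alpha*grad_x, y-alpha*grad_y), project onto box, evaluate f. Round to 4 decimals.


Step 1: Compute gradient at (-3.3, -3.3633).
grad_x = 2*5*-3.3 + 4 = -29.0
grad_y = 2*5*-3.3633 + 6 = -27.633
Step 2: Gradient step.
x_raw = -3.3 - 0.01*-29.0 = -3.01
y_raw = -3.3633 - 0.01*-27.633 = -3.087
Step 3: Project onto [-3, 1].
x_proj = clip(-3.01) = -3.0
y_proj = clip(-3.087) = -3.0
Step 4: Evaluate f.
f(-3.0, -3.0) = 60.0


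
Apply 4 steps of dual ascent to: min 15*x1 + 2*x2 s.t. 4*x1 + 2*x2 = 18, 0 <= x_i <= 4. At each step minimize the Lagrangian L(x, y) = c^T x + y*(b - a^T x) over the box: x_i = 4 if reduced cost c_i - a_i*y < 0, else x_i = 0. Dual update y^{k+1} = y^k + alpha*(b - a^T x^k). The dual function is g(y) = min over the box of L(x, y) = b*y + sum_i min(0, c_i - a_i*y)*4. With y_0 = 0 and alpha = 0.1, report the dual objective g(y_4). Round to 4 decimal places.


Dual ascent for LP: min 15*x1 + 2*x2, 4*x1 + 2*x2 = 18, 0 <= x_i <= 4
Step 1: y^k = 0.0, reduced costs: (15.0, 2.0)
  x^k = (0.0, 0.0), subgradient = b - a^T x = 18.0
  y^{k+1} = 0.0 + 0.1*18.0 = 1.8
Step 2: y^k = 1.8, reduced costs: (7.8, -1.6)
  x^k = (0.0, 4.0), subgradient = b - a^T x = 10.0
  y^{k+1} = 1.8 + 0.1*10.0 = 2.8
Step 3: y^k = 2.8, reduced costs: (3.8, -3.6)
  x^k = (0.0, 4.0), subgradient = b - a^T x = 10.0
  y^{k+1} = 2.8 + 0.1*10.0 = 3.8
Step 4: y^k = 3.8, reduced costs: (-0.2, -5.6)
  x^k = (4.0, 4.0), subgradient = b - a^T x = -6.0
  y^{k+1} = 3.8 + 0.1*-6.0 = 3.2
Dual objective at y_4 = 3.2: reduced costs (2.2, -4.4), box minimizer x = (0.0, 4.0)
g(y_4) = b*y + (c1 - a1*y)*x1 + (c2 - a2*y)*x2 = 18*3.2 + 2.2*0.0 + (-4.4)*4.0 = 57.6 + 0.0 - 17.6 = 40.0


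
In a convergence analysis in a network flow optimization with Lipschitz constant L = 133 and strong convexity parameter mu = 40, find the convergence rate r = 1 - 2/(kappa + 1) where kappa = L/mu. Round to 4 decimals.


Step 1: Compute the condition number.
kappa = L/mu = 133/40 = 3.325
Step 2: Compute the convergence rate.
r = 1 - 2/(kappa + 1) = 1 - 2*mu/(L + mu) = (L - mu)/(L + mu) = 93/173 = 0.5376


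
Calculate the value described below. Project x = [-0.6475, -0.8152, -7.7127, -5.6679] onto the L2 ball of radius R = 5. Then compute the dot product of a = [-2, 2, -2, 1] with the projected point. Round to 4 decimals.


Step 1: Compute ||x|| (intermediates to 6 decimals).
||x|| = sqrt((-0.6475)^2 + (-0.8152)^2 + (-7.7127)^2 + (-5.6679)^2) = 9.627806
Step 2: Project.
Since ||x|| > R, scale = R/||x|| = 5/9.627806 = 0.519329, proj(x) = scale * x
proj(x) = [-0.336266, -0.423357, -4.005429, -2.943505]
Step 3: Dot product.
a^T * proj(x) = -2*(-0.336266) + 2*(-0.423357) - 2*(-4.005429) + 1*(-2.943505) = 4.8932


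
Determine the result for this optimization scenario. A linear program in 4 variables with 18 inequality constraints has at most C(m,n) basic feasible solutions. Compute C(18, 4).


Each vertex corresponds to some choice of n active constraints out of m, so the number of vertices is at most C(m, n) = m! / (n!(m-n)!).
m = 18, n = 4
Numerator: 18 * 17 * 16 * 15
Denominator: 4! = 24
C(18, 4) = 3060


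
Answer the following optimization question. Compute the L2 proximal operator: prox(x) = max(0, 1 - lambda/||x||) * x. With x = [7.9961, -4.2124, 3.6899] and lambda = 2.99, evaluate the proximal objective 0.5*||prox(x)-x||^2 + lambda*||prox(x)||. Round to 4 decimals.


Step 1: Compute ||x||.
||x|| = 9.762
Step 2: Compute scaling factor.
scale = max(0, 1 - 2.99/9.762) = 0.6937
Step 3: prox(x) = [5.547, -2.9222, 2.5597]
||prox(x)|| = 6.772
Step 4: Proximal objective.
0.5*||prox-x||^2 = 4.4701
lambda*||prox|| = 20.2483
Total = 24.7184


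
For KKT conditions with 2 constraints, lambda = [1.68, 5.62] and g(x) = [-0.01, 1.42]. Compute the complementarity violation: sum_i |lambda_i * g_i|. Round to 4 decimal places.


KKT complementary slackness check:
lambda_1 * g_1 = 1.68 * -0.01 = -0.0168
lambda_2 * g_2 = 5.62 * 1.42 = 7.9804
Total violation = 0.0168 + 7.9804 = 7.9972


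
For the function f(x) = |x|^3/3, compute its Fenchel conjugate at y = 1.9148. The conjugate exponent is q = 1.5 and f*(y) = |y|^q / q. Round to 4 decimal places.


The conjugate exponent q satisfies 1/p + 1/q = 1.
p = 3, so q = 3/(3 - 1) = 1.5
|y|^q = 1.9148^1.5 = 2.6496
f*(1.9148) = 2.6496 / 1.5 = 1.7664


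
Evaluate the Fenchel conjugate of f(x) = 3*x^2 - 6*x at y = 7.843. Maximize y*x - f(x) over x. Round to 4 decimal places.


f*(y) = sup_x {y*x - a*x^2 - b*x} = sup_x {(y-b)*x - a*x^2}
FOC: (y - b) - 2a*x = 0 => x* = (y - b)/(2a)
x* = (7.843 + 6)/(2*3) = 2.3072
f*(7.843) = (y-b)^2/(4a) = (7.843 + 6)^2/(4*3)
= 191.6286/12 = 15.9691


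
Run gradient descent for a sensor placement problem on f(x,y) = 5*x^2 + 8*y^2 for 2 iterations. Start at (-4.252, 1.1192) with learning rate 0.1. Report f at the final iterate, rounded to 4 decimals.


Gradient descent on f(x,y) = 5*x^2 + 8*y^2.
Starting point: (-4.252, 1.1192), alpha = 0.1
Step 1: grad_x = 2*5*-4.252 = -42.52, grad_y = 2*8*1.1192 = 17.9072
  x_1 = -4.252 - 0.1*-42.52 = 0.0
  y_1 = 1.1192 - 0.1*17.9072 = -0.6715
Step 2: grad_x = 2*5*0.0 = 0.0, grad_y = 2*8*-0.6715 = -10.7443
  x_2 = 0.0 - 0.1*0.0 = 0.0
  y_2 = -0.6715 - 0.1*-10.7443 = 0.4029
f(0.0, 0.4029) = 5*0.0^2 + 8*0.4029^2 = 1.2987


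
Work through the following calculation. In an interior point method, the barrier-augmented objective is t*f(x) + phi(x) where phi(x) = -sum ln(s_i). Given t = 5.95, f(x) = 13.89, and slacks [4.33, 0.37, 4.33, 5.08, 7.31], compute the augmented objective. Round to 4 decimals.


Step 1: Compute log-barrier.
ln values: [1.4656, -0.9943, 1.4656, 1.6253, 1.9892]
phi = -(1.4656 - 0.9943 + 1.4656 + 1.6253 + 1.9892) = -5.5514
Step 2: Compute augmented objective.
t*f(x) = 5.95*13.89 = 82.6455
Total = 82.6455 - 5.5514 = 77.0941


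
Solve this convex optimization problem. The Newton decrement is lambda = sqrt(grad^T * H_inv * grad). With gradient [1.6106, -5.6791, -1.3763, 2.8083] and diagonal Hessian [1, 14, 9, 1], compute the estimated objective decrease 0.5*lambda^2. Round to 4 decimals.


Step 1: H is diagonal, so H^(-1) * g = [1.6106, -0.4057, -0.1529, 2.8083].
Step 2: g^T H^(-1) g = sum_i g_i^2 / H_ii
  = (1.6106)^2/1 + (-5.6791)^2/14 + (-1.3763)^2/9 + (2.8083)^2/1
  = 2.594 + 2.3037 + 0.2105 + 7.8865 = 12.9948
Step 3: Objective decrease = 0.5 * g^T H^(-1) g = 6.4974


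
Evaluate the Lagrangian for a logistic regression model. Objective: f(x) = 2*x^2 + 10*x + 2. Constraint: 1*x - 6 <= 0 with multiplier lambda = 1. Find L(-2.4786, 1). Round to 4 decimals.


Step 1: Evaluate f(x).
f(-2.4786) = 2*(-2.4786)^2 + 10*(-2.4786) + 2 = -10.4991
Step 2: Evaluate g(x).
g(-2.4786) = 1*-2.4786 - 6 = -8.4786
Step 3: Compute Lagrangian.
L = -10.4991 + 1*-8.4786 = -18.9777


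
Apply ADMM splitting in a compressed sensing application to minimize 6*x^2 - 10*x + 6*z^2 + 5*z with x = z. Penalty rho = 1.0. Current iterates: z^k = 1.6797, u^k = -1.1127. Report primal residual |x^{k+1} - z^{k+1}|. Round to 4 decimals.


ADMM iteration with rho = 1.0, z^k = 1.6797, u^k = -1.1127
Step 1: x-update.
Minimize 6*x^2 - 10*x + (1.0/2)*(x - 1.6797 - 1.1127)^2
FOC: (2*6 + 1.0)*x = 10 + 1.0*(1.6797 + 1.1127)
x^{k+1} = 0.984
Step 2: z-update.
Minimize 6*z^2 + 5*z + (1.0/2)*(0.984 - z - 1.1127)^2
FOC: (2*6 + 1.0)*z = -5 + 1.0*(0.984 - 1.1127)
z^{k+1} = -0.3945
Step 3: u-update.
u^{k+1} = -1.1127 + 0.984 + 0.3945 = 0.2658
Step 4: Primal residual = |0.984 + 0.3945| = 1.3785


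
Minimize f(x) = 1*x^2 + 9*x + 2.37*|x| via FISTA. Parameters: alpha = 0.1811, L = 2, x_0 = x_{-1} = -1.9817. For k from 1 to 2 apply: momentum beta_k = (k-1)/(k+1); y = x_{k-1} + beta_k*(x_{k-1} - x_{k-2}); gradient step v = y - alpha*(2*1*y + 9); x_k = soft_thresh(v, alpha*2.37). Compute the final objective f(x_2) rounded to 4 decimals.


FISTA on f(x) = 1*x^2 + 9*x + 2.37*|x|
L = 2, alpha = 0.1811
Iteration 1: beta = 0.0, y = -1.9817 + 0.0*(-1.9817 + 1.9817) = -1.9817
  grad(y) = 5.0366, v = y - alpha*grad = -2.8938
  prox(v) = soft_thresh(-2.8938, 0.4292) = -2.4646
Iteration 2: beta = 0.3333, y = -2.4646 + 0.3333*(-2.4646 + 1.9817) = -2.6256
  grad(y) = 3.7488, v = y - alpha*grad = -3.3045
  prox(v) = soft_thresh(-3.3045, 0.4292) = -2.8753
f(x_2) = 1*(-2.8753)^2 + 9*(-2.8753) + 2.37*|-2.8753| = -10.7959


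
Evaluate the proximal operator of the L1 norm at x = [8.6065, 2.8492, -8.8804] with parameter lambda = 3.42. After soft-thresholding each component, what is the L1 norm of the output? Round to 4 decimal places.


Soft-thresholding with lambda = 3.42:
prox(8.6065) = sign(8.6065)*max(|8.6065| - 3.42, 0) = 5.1865
prox(2.8492) = sign(2.8492)*max(|2.8492| - 3.42, 0) = 0.0
prox(-8.8804) = sign(-8.8804)*max(|-8.8804| - 3.42, 0) = -5.4604
prox(x) = [5.1865, 0.0, -5.4604]
||prox(x)||_1 = 5.1865 + 0.0 + 5.4604 = 10.6469


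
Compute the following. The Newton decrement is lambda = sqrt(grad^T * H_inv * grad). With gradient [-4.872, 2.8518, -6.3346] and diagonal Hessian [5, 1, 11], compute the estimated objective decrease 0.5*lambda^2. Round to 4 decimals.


Step 1: H is diagonal, so H^(-1) * g = [-0.9744, 2.8518, -0.5759].
Step 2: g^T H^(-1) g = sum_i g_i^2 / H_ii
  = (-4.872)^2/5 + (2.8518)^2/1 + (-6.3346)^2/11
  = 4.7473 + 8.1328 + 3.6479 = 16.528
Step 3: Objective decrease = 0.5 * g^T H^(-1) g = 8.264


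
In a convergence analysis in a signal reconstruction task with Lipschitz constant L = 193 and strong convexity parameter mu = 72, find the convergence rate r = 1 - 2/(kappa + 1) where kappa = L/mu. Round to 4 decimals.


Step 1: Compute the condition number.
kappa = L/mu = 193/72 = 2.6806
Step 2: Compute the convergence rate.
r = 1 - 2/(kappa + 1) = 1 - 2*mu/(L + mu) = (L - mu)/(L + mu) = 121/265 = 0.4566


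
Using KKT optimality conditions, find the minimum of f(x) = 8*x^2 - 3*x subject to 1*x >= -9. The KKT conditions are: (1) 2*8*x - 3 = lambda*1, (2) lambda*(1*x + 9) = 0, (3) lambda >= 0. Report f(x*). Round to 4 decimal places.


Step 1: Try lambda = 0 (constraint inactive).
Stationarity: 2*8*x - 3 = 0
x* = 3/(2*8) = 0.1875
Check constraint: 1*0.1875 = 0.1875 >= -9 -- satisfied.
Step 2: Compute optimal value.
f(x*) = 8*0.1875^2 - 3*0.1875 = -0.2813


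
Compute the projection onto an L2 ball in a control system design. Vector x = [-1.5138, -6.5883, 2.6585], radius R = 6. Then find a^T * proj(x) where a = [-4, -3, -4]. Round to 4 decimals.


Step 1: Compute ||x|| (intermediates to 6 decimals).
||x|| = sqrt((-1.5138)^2 + (-6.5883)^2 + 2.6585^2) = 7.263946
Step 2: Project.
Since ||x|| > R, scale = R/||x|| = 6/7.263946 = 0.825997, proj(x) = scale * x
proj(x) = [-1.250394, -5.441916, 2.195913]
Step 3: Dot product.
a^T * proj(x) = -4*(-1.250394) - 3*(-5.441916) - 4*2.195913 = 12.5437


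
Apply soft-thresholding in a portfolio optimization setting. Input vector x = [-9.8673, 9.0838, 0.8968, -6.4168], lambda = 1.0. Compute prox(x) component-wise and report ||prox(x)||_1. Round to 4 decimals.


Soft-thresholding with lambda = 1.0:
prox(-9.8673) = sign(-9.8673)*max(|-9.8673| - 1.0, 0) = -8.8673
prox(9.0838) = sign(9.0838)*max(|9.0838| - 1.0, 0) = 8.0838
prox(0.8968) = sign(0.8968)*max(|0.8968| - 1.0, 0) = 0.0
prox(-6.4168) = sign(-6.4168)*max(|-6.4168| - 1.0, 0) = -5.4168
prox(x) = [-8.8673, 8.0838, 0.0, -5.4168]
||prox(x)||_1 = 8.8673 + 8.0838 + 0.0 + 5.4168 = 22.3679


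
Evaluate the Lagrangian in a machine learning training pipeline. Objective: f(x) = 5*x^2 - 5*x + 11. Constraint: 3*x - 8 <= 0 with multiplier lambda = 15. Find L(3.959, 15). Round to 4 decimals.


Step 1: Evaluate f(x).
f(3.959) = 5*3.959^2 - 5*3.959 + 11 = 69.5734
Step 2: Evaluate g(x).
g(3.959) = 3*3.959 - 8 = 3.877
Step 3: Compute Lagrangian.
L = 69.5734 + 15*3.877 = 127.7284


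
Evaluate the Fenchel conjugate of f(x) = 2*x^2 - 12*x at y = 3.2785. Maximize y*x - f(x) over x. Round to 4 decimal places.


f*(y) = sup_x {y*x - a*x^2 - b*x} = sup_x {(y-b)*x - a*x^2}
FOC: (y - b) - 2a*x = 0 => x* = (y - b)/(2a)
x* = (3.2785 + 12)/(2*2) = 3.8196
f*(3.2785) = (y-b)^2/(4a) = (3.2785 + 12)^2/(4*2)
= 233.4326/8 = 29.1791


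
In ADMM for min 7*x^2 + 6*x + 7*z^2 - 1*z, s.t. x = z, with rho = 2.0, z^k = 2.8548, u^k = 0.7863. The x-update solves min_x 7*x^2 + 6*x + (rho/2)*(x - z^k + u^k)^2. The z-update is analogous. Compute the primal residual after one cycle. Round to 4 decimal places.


ADMM iteration with rho = 2.0, z^k = 2.8548, u^k = 0.7863
Step 1: x-update.
Minimize 7*x^2 + 6*x + (2.0/2)*(x - 2.8548 + 0.7863)^2
FOC: (2*7 + 2.0)*x = -6 + 2.0*(2.8548 - 0.7863)
x^{k+1} = -0.1164
Step 2: z-update.
Minimize 7*z^2 - 1*z + (2.0/2)*(-0.1164 - z + 0.7863)^2
FOC: (2*7 + 2.0)*z = 1 + 2.0*(-0.1164 + 0.7863)
z^{k+1} = 0.1462
Step 3: u-update.
u^{k+1} = 0.7863 - 0.1164 - 0.1462 = 0.5236
Step 4: Primal residual = |-0.1164 - 0.1462| = 0.2627


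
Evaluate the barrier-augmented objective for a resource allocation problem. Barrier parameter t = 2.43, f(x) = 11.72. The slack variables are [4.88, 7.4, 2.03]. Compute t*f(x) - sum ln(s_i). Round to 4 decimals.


Step 1: Compute log-barrier.
ln values: [1.5851, 2.0015, 0.708]
phi = -(1.5851 + 2.0015 + 0.708) = -4.2947
Step 2: Compute augmented objective.
t*f(x) = 2.43*11.72 = 28.4796
Total = 28.4796 - 4.2947 = 24.1849


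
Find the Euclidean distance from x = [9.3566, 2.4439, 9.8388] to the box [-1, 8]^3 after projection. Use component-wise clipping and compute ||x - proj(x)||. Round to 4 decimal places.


Project each component onto [-1, 8].
clip(9.3566) = 8.0, clip(2.4439) = 2.4439, clip(9.8388) = 8.0
Projection = [8.0, 2.4439, 8.0]
Squared diffs: [1.8404, 0.0, 3.3812]
Distance = sqrt(5.2216) = 2.2851


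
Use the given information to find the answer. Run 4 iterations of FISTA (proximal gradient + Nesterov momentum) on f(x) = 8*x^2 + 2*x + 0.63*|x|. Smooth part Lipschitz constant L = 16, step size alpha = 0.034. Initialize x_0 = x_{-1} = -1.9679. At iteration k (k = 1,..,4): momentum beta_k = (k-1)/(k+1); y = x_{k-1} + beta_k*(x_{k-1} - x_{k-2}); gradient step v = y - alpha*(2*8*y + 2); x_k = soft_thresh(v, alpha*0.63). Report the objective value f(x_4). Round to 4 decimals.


FISTA on f(x) = 8*x^2 + 2*x + 0.63*|x|
L = 16, alpha = 0.034
Iteration 1: beta = 0.0, y = -1.9679 + 0.0*(-1.9679 + 1.9679) = -1.9679
  grad(y) = -29.4864, v = y - alpha*grad = -0.9654
  prox(v) = soft_thresh(-0.9654, 0.0214) = -0.9439
Iteration 2: beta = 0.3333, y = -0.9439 + 0.3333*(-0.9439 + 1.9679) = -0.6026
  grad(y) = -7.642, v = y - alpha*grad = -0.3428
  prox(v) = soft_thresh(-0.3428, 0.0214) = -0.3214
Iteration 3: beta = 0.5, y = -0.3214 + 0.5*(-0.3214 + 0.9439) = -0.0101
  grad(y) = 1.8385, v = y - alpha*grad = -0.0726
  prox(v) = soft_thresh(-0.0726, 0.0214) = -0.0512
Iteration 4: beta = 0.6, y = -0.0512 + 0.6*(-0.0512 + 0.3214) = 0.1109
  grad(y) = 3.7749, v = y - alpha*grad = -0.0174
  prox(v) = soft_thresh(-0.0174, 0.0214) = 0.0
f(x_4) = 8*0.0^2 + 2*0.0 + 0.63*|0.0| = 0.0


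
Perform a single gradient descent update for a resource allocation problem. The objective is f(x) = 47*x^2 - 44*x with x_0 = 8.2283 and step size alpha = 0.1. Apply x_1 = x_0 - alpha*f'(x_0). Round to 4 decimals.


We compute the gradient at x_0 and apply the update.
f'(x) = 94*x - 44
f'(8.2283) = 94*8.2283 - 44 = 729.4602
x_1 = 8.2283 - 0.1*729.4602 = -64.7177


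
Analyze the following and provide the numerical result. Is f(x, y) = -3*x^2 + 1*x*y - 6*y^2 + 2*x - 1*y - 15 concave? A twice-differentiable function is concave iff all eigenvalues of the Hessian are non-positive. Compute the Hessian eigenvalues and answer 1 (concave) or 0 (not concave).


The Hessian of f(x,y) = -3*x^2 + 1*x*y - 6*y^2 + 2*x - 1*y - 15 is:
H = [[-6, 1], [1, -12]]
Trace = -6 - 12 = -18
Determinant = -6*-12 - (1)^2 = 71
Discriminant = (-18)^2 - 4*71 = 40.0
Eigenvalues: lambda_1 = -12.1623, lambda_2 = -5.8377
The function is concave.

1


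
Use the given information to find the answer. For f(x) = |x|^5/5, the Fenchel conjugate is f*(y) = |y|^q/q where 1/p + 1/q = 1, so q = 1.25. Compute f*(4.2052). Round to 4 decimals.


The conjugate exponent q satisfies 1/p + 1/q = 1.
p = 5, so q = 5/(5 - 1) = 1.25
|y|^q = 4.2052^1.25 = 6.0219
f*(4.2052) = 6.0219 / 1.25 = 4.8175


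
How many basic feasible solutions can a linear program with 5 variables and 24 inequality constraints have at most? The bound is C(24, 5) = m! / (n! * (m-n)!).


Each vertex corresponds to some choice of n active constraints out of m, so the number of vertices is at most C(m, n) = m! / (n!(m-n)!).
m = 24, n = 5
Numerator: 24 * 23 * 22 * 21 * 20
Denominator: 5! = 120
C(24, 5) = 42504


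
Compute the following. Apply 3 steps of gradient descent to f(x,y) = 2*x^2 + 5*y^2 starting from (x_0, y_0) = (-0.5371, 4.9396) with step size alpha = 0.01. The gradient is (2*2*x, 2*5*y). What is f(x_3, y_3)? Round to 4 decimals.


Gradient descent on f(x,y) = 2*x^2 + 5*y^2.
Starting point: (-0.5371, 4.9396), alpha = 0.01
Step 1: grad_x = 2*2*-0.5371 = -2.1484, grad_y = 2*5*4.9396 = 49.396
  x_1 = -0.5371 - 0.01*-2.1484 = -0.5156
  y_1 = 4.9396 - 0.01*49.396 = 4.4456
Step 2: grad_x = 2*2*-0.5156 = -2.0625, grad_y = 2*5*4.4456 = 44.4564
  x_2 = -0.5156 - 0.01*-2.0625 = -0.495
  y_2 = 4.4456 - 0.01*44.4564 = 4.0011
Step 3: grad_x = 2*2*-0.495 = -1.98, grad_y = 2*5*4.0011 = 40.0108
  x_3 = -0.495 - 0.01*-1.98 = -0.4752
  y_3 = 4.0011 - 0.01*40.0108 = 3.601
f(-0.4752, 3.601) = 2*(-0.4752)^2 + 5*3.601^2 = 65.2865


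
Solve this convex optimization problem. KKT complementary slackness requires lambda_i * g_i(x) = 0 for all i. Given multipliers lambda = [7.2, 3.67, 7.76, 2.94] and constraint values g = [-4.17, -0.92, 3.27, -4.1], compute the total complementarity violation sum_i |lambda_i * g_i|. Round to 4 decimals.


KKT complementary slackness check:
lambda_1 * g_1 = 7.2 * -4.17 = -30.024
lambda_2 * g_2 = 3.67 * -0.92 = -3.3764
lambda_3 * g_3 = 7.76 * 3.27 = 25.3752
lambda_4 * g_4 = 2.94 * -4.1 = -12.054
Total violation = 30.024 + 3.3764 + 25.3752 + 12.054 = 70.8296


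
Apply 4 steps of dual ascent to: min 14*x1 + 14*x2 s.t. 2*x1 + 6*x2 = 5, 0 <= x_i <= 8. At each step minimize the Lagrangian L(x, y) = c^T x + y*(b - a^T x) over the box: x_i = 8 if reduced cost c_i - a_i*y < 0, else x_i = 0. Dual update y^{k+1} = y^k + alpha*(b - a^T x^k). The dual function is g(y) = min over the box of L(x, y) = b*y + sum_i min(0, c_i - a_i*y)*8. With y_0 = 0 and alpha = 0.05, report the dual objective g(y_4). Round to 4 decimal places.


Dual ascent for LP: min 14*x1 + 14*x2, 2*x1 + 6*x2 = 5, 0 <= x_i <= 8
Step 1: y^k = 0.0, reduced costs: (14.0, 14.0)
  x^k = (0.0, 0.0), subgradient = b - a^T x = 5.0
  y^{k+1} = 0.0 + 0.05*5.0 = 0.25
Step 2: y^k = 0.25, reduced costs: (13.5, 12.5)
  x^k = (0.0, 0.0), subgradient = b - a^T x = 5.0
  y^{k+1} = 0.25 + 0.05*5.0 = 0.5
Step 3: y^k = 0.5, reduced costs: (13.0, 11.0)
  x^k = (0.0, 0.0), subgradient = b - a^T x = 5.0
  y^{k+1} = 0.5 + 0.05*5.0 = 0.75
Step 4: y^k = 0.75, reduced costs: (12.5, 9.5)
  x^k = (0.0, 0.0), subgradient = b - a^T x = 5.0
  y^{k+1} = 0.75 + 0.05*5.0 = 1.0
Dual objective at y_4 = 1.0: reduced costs (12.0, 8.0), box minimizer x = (0.0, 0.0)
g(y_4) = b*y + (c1 - a1*y)*x1 + (c2 - a2*y)*x2 = 5*1.0 + 12.0*0.0 + 8.0*0.0 = 5.0 + 0.0 + 0.0 = 5.0


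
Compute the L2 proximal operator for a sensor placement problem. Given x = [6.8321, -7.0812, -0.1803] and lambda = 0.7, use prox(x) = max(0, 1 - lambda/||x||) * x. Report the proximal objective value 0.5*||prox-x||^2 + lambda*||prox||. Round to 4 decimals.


Step 1: Compute ||x||.
||x|| = 9.8414
Step 2: Compute scaling factor.
scale = max(0, 1 - 0.7/9.8414) = 0.9289
Step 3: prox(x) = [6.3461, -6.5775, -0.1675]
||prox(x)|| = 9.1414
Step 4: Proximal objective.
0.5*||prox-x||^2 = 0.245
lambda*||prox|| = 6.399
Total = 6.644


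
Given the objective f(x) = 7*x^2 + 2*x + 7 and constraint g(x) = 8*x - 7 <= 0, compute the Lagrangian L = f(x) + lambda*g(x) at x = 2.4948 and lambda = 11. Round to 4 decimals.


Step 1: Evaluate f(x).
f(2.4948) = 7*2.4948^2 + 2*2.4948 + 7 = 55.5578
Step 2: Evaluate g(x).
g(2.4948) = 8*2.4948 - 7 = 12.9584
Step 3: Compute Lagrangian.
L = 55.5578 + 11*12.9584 = 198.1002


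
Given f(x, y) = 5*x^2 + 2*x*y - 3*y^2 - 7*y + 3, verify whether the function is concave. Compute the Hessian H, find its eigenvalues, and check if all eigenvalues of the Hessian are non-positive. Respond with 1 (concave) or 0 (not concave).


The Hessian of f(x,y) = 5*x^2 + 2*x*y - 3*y^2 - 7*y + 3 is:
H = [[10, 2], [2, -6]]
Trace = 10 - 6 = 4
Determinant = 10*-6 - (2)^2 = -64
Discriminant = (4)^2 - 4*-64 = 272.0
Eigenvalues: lambda_1 = -6.2462, lambda_2 = 10.2462
The function is not concave.

0


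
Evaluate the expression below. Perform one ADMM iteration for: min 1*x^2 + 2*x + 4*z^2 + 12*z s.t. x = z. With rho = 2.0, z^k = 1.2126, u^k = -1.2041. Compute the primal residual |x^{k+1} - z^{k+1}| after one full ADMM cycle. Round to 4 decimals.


ADMM iteration with rho = 2.0, z^k = 1.2126, u^k = -1.2041
Step 1: x-update.
Minimize 1*x^2 + 2*x + (2.0/2)*(x - 1.2126 - 1.2041)^2
FOC: (2*1 + 2.0)*x = -2 + 2.0*(1.2126 + 1.2041)
x^{k+1} = 0.7084
Step 2: z-update.
Minimize 4*z^2 + 12*z + (2.0/2)*(0.7084 - z - 1.2041)^2
FOC: (2*4 + 2.0)*z = -12 + 2.0*(0.7084 - 1.2041)
z^{k+1} = -1.2992
Step 3: u-update.
u^{k+1} = -1.2041 + 0.7084 + 1.2992 = 0.8034
Step 4: Primal residual = |0.7084 + 1.2992| = 2.0075


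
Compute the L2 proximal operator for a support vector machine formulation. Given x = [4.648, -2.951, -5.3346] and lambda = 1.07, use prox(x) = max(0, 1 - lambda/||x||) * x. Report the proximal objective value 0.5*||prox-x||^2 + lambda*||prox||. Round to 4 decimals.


Step 1: Compute ||x||.
||x|| = 7.6662
Step 2: Compute scaling factor.
scale = max(0, 1 - 1.07/7.6662) = 0.8604
Step 3: prox(x) = [3.9993, -2.5391, -4.59]
||prox(x)|| = 6.5962
Step 4: Proximal objective.
0.5*||prox-x||^2 = 0.5725
lambda*||prox|| = 7.0579
Total = 7.6304


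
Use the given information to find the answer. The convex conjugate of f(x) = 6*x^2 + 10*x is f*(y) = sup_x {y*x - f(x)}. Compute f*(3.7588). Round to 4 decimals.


f*(y) = sup_x {y*x - a*x^2 - b*x} = sup_x {(y-b)*x - a*x^2}
FOC: (y - b) - 2a*x = 0 => x* = (y - b)/(2a)
x* = (3.7588 - 10)/(2*6) = -0.5201
f*(3.7588) = (y-b)^2/(4a) = (3.7588 - 10)^2/(4*6)
= 38.9526/24 = 1.623


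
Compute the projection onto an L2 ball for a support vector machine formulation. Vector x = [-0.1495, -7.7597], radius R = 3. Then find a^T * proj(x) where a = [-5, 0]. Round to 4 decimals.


Step 1: Compute ||x|| (intermediates to 6 decimals).
||x|| = sqrt((-0.1495)^2 + (-7.7597)^2) = 7.76114
Step 2: Project.
Since ||x|| > R, scale = R/||x|| = 3/7.76114 = 0.386541, proj(x) = scale * x
proj(x) = [-0.057788, -2.999442]
Step 3: Dot product.
a^T * proj(x) = -5*(-0.057788) + 0*(-2.999442) = 0.2889


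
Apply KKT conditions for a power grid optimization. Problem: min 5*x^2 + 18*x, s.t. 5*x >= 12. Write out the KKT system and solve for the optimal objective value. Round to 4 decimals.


Step 1: Try lambda = 0 (constraint inactive).
x_unc = -18/(2*5) = -1.8
Check: 5*-1.8 = -9.0 < 12 -- violated!
Step 2: Constraint must be active: 5*x = 12
x* = 12/5 = 2.4
lambda = (2*5*2.4 + 18)/5 = 8.4
Step 3: Compute optimal value.
f(x*) = 5*2.4^2 + 18*2.4 = 72.0


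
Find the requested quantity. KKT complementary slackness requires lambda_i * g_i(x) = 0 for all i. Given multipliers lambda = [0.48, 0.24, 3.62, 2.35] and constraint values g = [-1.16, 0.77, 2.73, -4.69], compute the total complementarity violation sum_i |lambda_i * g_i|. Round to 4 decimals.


KKT complementary slackness check:
lambda_1 * g_1 = 0.48 * -1.16 = -0.5568
lambda_2 * g_2 = 0.24 * 0.77 = 0.1848
lambda_3 * g_3 = 3.62 * 2.73 = 9.8826
lambda_4 * g_4 = 2.35 * -4.69 = -11.0215
Total violation = 0.5568 + 0.1848 + 9.8826 + 11.0215 = 21.6457


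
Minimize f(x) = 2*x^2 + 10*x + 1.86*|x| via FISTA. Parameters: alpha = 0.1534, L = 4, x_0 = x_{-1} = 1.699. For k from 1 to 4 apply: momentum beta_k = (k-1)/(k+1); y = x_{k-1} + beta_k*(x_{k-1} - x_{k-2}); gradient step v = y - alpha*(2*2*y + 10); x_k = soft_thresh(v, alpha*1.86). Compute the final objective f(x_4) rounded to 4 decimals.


FISTA on f(x) = 2*x^2 + 10*x + 1.86*|x|
L = 4, alpha = 0.1534
Iteration 1: beta = 0.0, y = 1.699 + 0.0*(1.699 - 1.699) = 1.699
  grad(y) = 16.796, v = y - alpha*grad = -0.8775
  prox(v) = soft_thresh(-0.8775, 0.2853) = -0.5922
Iteration 2: beta = 0.3333, y = -0.5922 + 0.3333*(-0.5922 - 1.699) = -1.3559
  grad(y) = 4.5764, v = y - alpha*grad = -2.0579
  prox(v) = soft_thresh(-2.0579, 0.2853) = -1.7726
Iteration 3: beta = 0.5, y = -1.7726 + 0.5*(-1.7726 + 0.5922) = -2.3628
  grad(y) = 0.5488, v = y - alpha*grad = -2.447
  prox(v) = soft_thresh(-2.447, 0.2853) = -2.1617
Iteration 4: beta = 0.6, y = -2.1617 + 0.6*(-2.1617 + 1.7726) = -2.3951
  grad(y) = 0.4196, v = y - alpha*grad = -2.4595
  prox(v) = soft_thresh(-2.4595, 0.2853) = -2.1741
f(x_4) = 2*(-2.1741)^2 + 10*(-2.1741) + 1.86*|-2.1741| = -8.2437


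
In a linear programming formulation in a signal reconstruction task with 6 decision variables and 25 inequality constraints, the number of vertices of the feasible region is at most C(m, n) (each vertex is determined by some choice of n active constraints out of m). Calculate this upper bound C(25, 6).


Each vertex corresponds to some choice of n active constraints out of m, so the number of vertices is at most C(m, n) = m! / (n!(m-n)!).
m = 25, n = 6
Numerator: 25 * 24 * 23 * 22 * 21 * 20
Denominator: 6! = 720
C(25, 6) = 177100


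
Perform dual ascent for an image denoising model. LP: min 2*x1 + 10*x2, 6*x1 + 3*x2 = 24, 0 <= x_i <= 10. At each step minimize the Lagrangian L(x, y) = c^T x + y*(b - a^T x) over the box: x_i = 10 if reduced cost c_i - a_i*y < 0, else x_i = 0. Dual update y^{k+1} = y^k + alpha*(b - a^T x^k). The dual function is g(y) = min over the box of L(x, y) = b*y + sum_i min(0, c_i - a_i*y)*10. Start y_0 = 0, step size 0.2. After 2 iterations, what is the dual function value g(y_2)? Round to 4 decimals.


Dual ascent for LP: min 2*x1 + 10*x2, 6*x1 + 3*x2 = 24, 0 <= x_i <= 10
Step 1: y^k = 0.0, reduced costs: (2.0, 10.0)
  x^k = (0.0, 0.0), subgradient = b - a^T x = 24.0
  y^{k+1} = 0.0 + 0.2*24.0 = 4.8
Step 2: y^k = 4.8, reduced costs: (-26.8, -4.4)
  x^k = (10.0, 10.0), subgradient = b - a^T x = -66.0
  y^{k+1} = 4.8 + 0.2*-66.0 = -8.4
Dual objective at y_2 = -8.4: reduced costs (52.4, 35.2), box minimizer x = (0.0, 0.0)
g(y_2) = b*y + (c1 - a1*y)*x1 + (c2 - a2*y)*x2 = 24*(-8.4) + 52.4*0.0 + 35.2*0.0 = -201.6 + 0.0 + 0.0 = -201.6


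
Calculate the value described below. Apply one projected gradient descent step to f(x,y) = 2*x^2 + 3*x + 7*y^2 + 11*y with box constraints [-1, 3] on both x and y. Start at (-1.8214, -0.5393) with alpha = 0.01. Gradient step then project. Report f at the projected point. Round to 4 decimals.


Step 1: Compute gradient at (-1.8214, -0.5393).
grad_x = 2*2*-1.8214 + 3 = -4.2856
grad_y = 2*7*-0.5393 + 11 = 3.4498
Step 2: Gradient step.
x_raw = -1.8214 - 0.01*-4.2856 = -1.7785
y_raw = -0.5393 - 0.01*3.4498 = -0.5738
Step 3: Project onto [-1, 3].
x_proj = clip(-1.7785) = -1.0
y_proj = clip(-0.5738) = -0.5738
Step 4: Evaluate f.
f(-1.0, -0.5738) = -5.0071


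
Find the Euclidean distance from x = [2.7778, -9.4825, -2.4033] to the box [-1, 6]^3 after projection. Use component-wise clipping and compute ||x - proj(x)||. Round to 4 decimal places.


Project each component onto [-1, 6].
clip(2.7778) = 2.7778, clip(-9.4825) = -1.0, clip(-2.4033) = -1.0
Projection = [2.7778, -1.0, -1.0]
Squared diffs: [0.0, 71.9528, 1.9693]
Distance = sqrt(73.9221) = 8.5978


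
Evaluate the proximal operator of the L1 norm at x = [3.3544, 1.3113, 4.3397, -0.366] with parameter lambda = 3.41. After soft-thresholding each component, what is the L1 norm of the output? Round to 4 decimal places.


Soft-thresholding with lambda = 3.41:
prox(3.3544) = sign(3.3544)*max(|3.3544| - 3.41, 0) = 0.0
prox(1.3113) = sign(1.3113)*max(|1.3113| - 3.41, 0) = 0.0
prox(4.3397) = sign(4.3397)*max(|4.3397| - 3.41, 0) = 0.9297
prox(-0.366) = sign(-0.366)*max(|-0.366| - 3.41, 0) = 0.0
prox(x) = [0.0, 0.0, 0.9297, 0.0]
||prox(x)||_1 = 0.0 + 0.0 + 0.9297 + 0.0 = 0.9297


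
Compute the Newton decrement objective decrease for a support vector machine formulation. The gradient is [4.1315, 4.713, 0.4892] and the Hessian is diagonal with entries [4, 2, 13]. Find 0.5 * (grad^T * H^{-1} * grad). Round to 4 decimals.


Step 1: H is diagonal, so H^(-1) * g = [1.0329, 2.3565, 0.0376].
Step 2: g^T H^(-1) g = sum_i g_i^2 / H_ii
  = (4.1315)^2/4 + (4.713)^2/2 + (0.4892)^2/13
  = 4.2673 + 11.1062 + 0.0184 = 15.3919
Step 3: Objective decrease = 0.5 * g^T H^(-1) g = 7.696


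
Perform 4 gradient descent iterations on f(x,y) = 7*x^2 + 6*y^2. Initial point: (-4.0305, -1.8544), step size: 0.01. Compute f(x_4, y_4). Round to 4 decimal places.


Gradient descent on f(x,y) = 7*x^2 + 6*y^2.
Starting point: (-4.0305, -1.8544), alpha = 0.01
Step 1: grad_x = 2*7*-4.0305 = -56.427, grad_y = 2*6*-1.8544 = -22.2528
  x_1 = -4.0305 - 0.01*-56.427 = -3.4662
  y_1 = -1.8544 - 0.01*-22.2528 = -1.6319
Step 2: grad_x = 2*7*-3.4662 = -48.5272, grad_y = 2*6*-1.6319 = -19.5825
  x_2 = -3.4662 - 0.01*-48.5272 = -2.981
  y_2 = -1.6319 - 0.01*-19.5825 = -1.436
Step 3: grad_x = 2*7*-2.981 = -41.7334, grad_y = 2*6*-1.436 = -17.2326
  x_3 = -2.981 - 0.01*-41.7334 = -2.5636
  y_3 = -1.436 - 0.01*-17.2326 = -1.2637
Step 4: grad_x = 2*7*-2.5636 = -35.8907, grad_y = 2*6*-1.2637 = -15.1647
  x_4 = -2.5636 - 0.01*-35.8907 = -2.2047
  y_4 = -1.2637 - 0.01*-15.1647 = -1.1121
f(-2.2047, -1.1121) = 7*(-2.2047)^2 + 6*(-1.1121)^2 = 41.4457


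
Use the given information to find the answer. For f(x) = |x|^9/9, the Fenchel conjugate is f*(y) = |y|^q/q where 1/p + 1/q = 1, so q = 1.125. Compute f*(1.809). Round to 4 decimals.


The conjugate exponent q satisfies 1/p + 1/q = 1.
p = 9, so q = 9/(9 - 1) = 1.125
|y|^q = 1.809^1.125 = 1.9481
f*(1.809) = 1.9481 / 1.125 = 1.7317


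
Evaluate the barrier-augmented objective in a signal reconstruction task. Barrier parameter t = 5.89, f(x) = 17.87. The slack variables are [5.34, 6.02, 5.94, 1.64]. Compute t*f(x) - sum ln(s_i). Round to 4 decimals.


Step 1: Compute log-barrier.
ln values: [1.6752, 1.7951, 1.7817, 0.4947]
phi = -(1.6752 + 1.7951 + 1.7817 + 0.4947) = -5.7467
Step 2: Compute augmented objective.
t*f(x) = 5.89*17.87 = 105.2543
Total = 105.2543 - 5.7467 = 99.5076


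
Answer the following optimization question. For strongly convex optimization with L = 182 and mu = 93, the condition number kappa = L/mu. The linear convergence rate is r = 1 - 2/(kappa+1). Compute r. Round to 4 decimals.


Step 1: Compute the condition number.
kappa = L/mu = 182/93 = 1.957
Step 2: Compute the convergence rate.
r = 1 - 2/(kappa + 1) = 1 - 2*mu/(L + mu) = (L - mu)/(L + mu) = 89/275 = 0.3236


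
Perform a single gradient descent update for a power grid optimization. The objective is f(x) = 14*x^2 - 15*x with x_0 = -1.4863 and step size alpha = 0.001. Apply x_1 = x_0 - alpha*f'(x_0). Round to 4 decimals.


We compute the gradient at x_0 and apply the update.
f'(x) = 28*x - 15
f'(-1.4863) = 28*-1.4863 - 15 = -56.6164
x_1 = -1.4863 - 0.001*-56.6164 = -1.4297


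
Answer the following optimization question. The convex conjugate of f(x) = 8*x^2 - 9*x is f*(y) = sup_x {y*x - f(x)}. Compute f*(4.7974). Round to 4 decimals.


f*(y) = sup_x {y*x - a*x^2 - b*x} = sup_x {(y-b)*x - a*x^2}
FOC: (y - b) - 2a*x = 0 => x* = (y - b)/(2a)
x* = (4.7974 + 9)/(2*8) = 0.8623
f*(4.7974) = (y-b)^2/(4a) = (4.7974 + 9)^2/(4*8)
= 190.3682/32 = 5.949


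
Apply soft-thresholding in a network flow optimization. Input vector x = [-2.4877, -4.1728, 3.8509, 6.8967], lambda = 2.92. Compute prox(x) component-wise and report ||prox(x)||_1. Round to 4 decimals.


Soft-thresholding with lambda = 2.92:
prox(-2.4877) = sign(-2.4877)*max(|-2.4877| - 2.92, 0) = 0.0
prox(-4.1728) = sign(-4.1728)*max(|-4.1728| - 2.92, 0) = -1.2528
prox(3.8509) = sign(3.8509)*max(|3.8509| - 2.92, 0) = 0.9309
prox(6.8967) = sign(6.8967)*max(|6.8967| - 2.92, 0) = 3.9767
prox(x) = [0.0, -1.2528, 0.9309, 3.9767]
||prox(x)||_1 = 0.0 + 1.2528 + 0.9309 + 3.9767 = 6.1604


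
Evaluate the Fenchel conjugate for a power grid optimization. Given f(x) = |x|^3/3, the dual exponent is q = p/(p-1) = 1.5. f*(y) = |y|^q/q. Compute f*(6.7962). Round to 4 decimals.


The conjugate exponent q satisfies 1/p + 1/q = 1.
p = 3, so q = 3/(3 - 1) = 1.5
|y|^q = 6.7962^1.5 = 17.7174
f*(6.7962) = 17.7174 / 1.5 = 11.8116


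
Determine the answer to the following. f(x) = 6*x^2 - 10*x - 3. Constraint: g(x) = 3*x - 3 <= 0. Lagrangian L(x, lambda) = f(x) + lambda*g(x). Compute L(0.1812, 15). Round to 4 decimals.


Step 1: Evaluate f(x).
f(0.1812) = 6*0.1812^2 - 10*0.1812 - 3 = -4.615
Step 2: Evaluate g(x).
g(0.1812) = 3*0.1812 - 3 = -2.4564
Step 3: Compute Lagrangian.
L = -4.615 + 15*-2.4564 = -41.461


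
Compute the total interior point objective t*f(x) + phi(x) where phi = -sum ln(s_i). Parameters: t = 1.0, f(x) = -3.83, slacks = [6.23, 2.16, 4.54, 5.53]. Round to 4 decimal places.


Step 1: Compute log-barrier.
ln values: [1.8294, 0.7701, 1.5129, 1.7102]
phi = -(1.8294 + 0.7701 + 1.5129 + 1.7102) = -5.8226
Step 2: Compute augmented objective.
t*f(x) = 1.0*-3.83 = -3.83
Total = -3.83 - 5.8226 = -9.6526


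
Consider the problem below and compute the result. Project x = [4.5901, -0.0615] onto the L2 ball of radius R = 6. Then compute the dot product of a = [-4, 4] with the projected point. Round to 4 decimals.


Step 1: Compute ||x|| (intermediates to 6 decimals).
||x|| = sqrt(4.5901^2 + (-0.0615)^2) = 4.590512
Step 2: Project.
Since ||x|| <= R, proj = x (no scaling needed).
proj(x) = [4.5901, -0.0615]
Step 3: Dot product.
a^T * proj(x) = -4*4.5901 + 4*(-0.0615) = -18.6064


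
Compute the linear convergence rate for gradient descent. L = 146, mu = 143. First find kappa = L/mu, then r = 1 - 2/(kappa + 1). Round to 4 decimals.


Step 1: Compute the condition number.
kappa = L/mu = 146/143 = 1.021
Step 2: Compute the convergence rate.
r = 1 - 2/(kappa + 1) = 1 - 2*mu/(L + mu) = (L - mu)/(L + mu) = 3/289 = 0.0104


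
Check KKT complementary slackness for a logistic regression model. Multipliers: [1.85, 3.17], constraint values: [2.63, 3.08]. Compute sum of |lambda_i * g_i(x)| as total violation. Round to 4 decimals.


KKT complementary slackness check:
lambda_1 * g_1 = 1.85 * 2.63 = 4.8655
lambda_2 * g_2 = 3.17 * 3.08 = 9.7636
Total violation = 4.8655 + 9.7636 = 14.6291


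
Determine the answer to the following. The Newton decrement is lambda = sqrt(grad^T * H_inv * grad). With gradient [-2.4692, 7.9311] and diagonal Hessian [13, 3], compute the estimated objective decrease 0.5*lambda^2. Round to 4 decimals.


Step 1: H is diagonal, so H^(-1) * g = [-0.1899, 2.6437].
Step 2: g^T H^(-1) g = sum_i g_i^2 / H_ii
  = (-2.4692)^2/13 + (7.9311)^2/3
  = 0.469 + 20.9674 = 21.4364
Step 3: Objective decrease = 0.5 * g^T H^(-1) g = 10.7182


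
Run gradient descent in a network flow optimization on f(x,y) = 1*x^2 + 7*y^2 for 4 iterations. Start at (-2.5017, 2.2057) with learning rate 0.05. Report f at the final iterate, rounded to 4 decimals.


Gradient descent on f(x,y) = 1*x^2 + 7*y^2.
Starting point: (-2.5017, 2.2057), alpha = 0.05
Step 1: grad_x = 2*1*-2.5017 = -5.0034, grad_y = 2*7*2.2057 = 30.8798
  x_1 = -2.5017 - 0.05*-5.0034 = -2.2515
  y_1 = 2.2057 - 0.05*30.8798 = 0.6617
Step 2: grad_x = 2*1*-2.2515 = -4.5031, grad_y = 2*7*0.6617 = 9.2639
  x_2 = -2.2515 - 0.05*-4.5031 = -2.0264
  y_2 = 0.6617 - 0.05*9.2639 = 0.1985
Step 3: grad_x = 2*1*-2.0264 = -4.0528, grad_y = 2*7*0.1985 = 2.7792
  x_3 = -2.0264 - 0.05*-4.0528 = -1.8237
  y_3 = 0.1985 - 0.05*2.7792 = 0.0596
Step 4: grad_x = 2*1*-1.8237 = -3.6475, grad_y = 2*7*0.0596 = 0.8338
  x_4 = -1.8237 - 0.05*-3.6475 = -1.6414
  y_4 = 0.0596 - 0.05*0.8338 = 0.0179
f(-1.6414, 0.0179) = 1*(-1.6414)^2 + 7*0.0179^2 = 2.6963


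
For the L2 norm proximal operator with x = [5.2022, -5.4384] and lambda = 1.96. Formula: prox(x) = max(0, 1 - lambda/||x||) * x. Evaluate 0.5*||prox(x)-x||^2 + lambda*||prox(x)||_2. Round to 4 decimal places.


Step 1: Compute ||x||.
||x|| = 7.5259
Step 2: Compute scaling factor.
scale = max(0, 1 - 1.96/7.5259) = 0.7396
Step 3: prox(x) = [3.8474, -4.0221]
||prox(x)|| = 5.5659
Step 4: Proximal objective.
0.5*||prox-x||^2 = 1.9208
lambda*||prox|| = 10.9092
Total = 12.83


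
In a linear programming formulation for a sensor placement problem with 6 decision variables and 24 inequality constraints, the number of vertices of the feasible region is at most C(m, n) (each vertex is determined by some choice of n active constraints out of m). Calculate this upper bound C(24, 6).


Each vertex corresponds to some choice of n active constraints out of m, so the number of vertices is at most C(m, n) = m! / (n!(m-n)!).
m = 24, n = 6
Numerator: 24 * 23 * 22 * 21 * 20 * 19
Denominator: 6! = 720
C(24, 6) = 134596


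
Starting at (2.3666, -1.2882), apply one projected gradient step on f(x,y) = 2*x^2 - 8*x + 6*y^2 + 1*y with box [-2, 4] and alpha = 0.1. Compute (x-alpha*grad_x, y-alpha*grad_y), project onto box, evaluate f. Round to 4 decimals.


Step 1: Compute gradient at (2.3666, -1.2882).
grad_x = 2*2*2.3666 - 8 = 1.4664
grad_y = 2*6*-1.2882 + 1 = -14.4584
Step 2: Gradient step.
x_raw = 2.3666 - 0.1*1.4664 = 2.22
y_raw = -1.2882 - 0.1*-14.4584 = 0.1576
Step 3: Project onto [-2, 4].
x_proj = clip(2.22) = 2.22
y_proj = clip(0.1576) = 0.1576
Step 4: Evaluate f.
f(2.22, 0.1576) = -7.5965


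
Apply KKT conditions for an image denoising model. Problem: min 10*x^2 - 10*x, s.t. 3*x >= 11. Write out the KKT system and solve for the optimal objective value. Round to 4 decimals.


Step 1: Try lambda = 0 (constraint inactive).
x_unc = 10/(2*10) = 0.5
Check: 3*0.5 = 1.5 < 11 -- violated!
Step 2: Constraint must be active: 3*x = 11
x* = 11/3 = 3.6667 (rounded; the exact value 11/3 is used below)
lambda = (2*10*(11/3) - 10)/3 = 21.1111
Step 3: Compute optimal value.
f(x*) = 10*(11/3)^2 - 10*(11/3) = 97.7778


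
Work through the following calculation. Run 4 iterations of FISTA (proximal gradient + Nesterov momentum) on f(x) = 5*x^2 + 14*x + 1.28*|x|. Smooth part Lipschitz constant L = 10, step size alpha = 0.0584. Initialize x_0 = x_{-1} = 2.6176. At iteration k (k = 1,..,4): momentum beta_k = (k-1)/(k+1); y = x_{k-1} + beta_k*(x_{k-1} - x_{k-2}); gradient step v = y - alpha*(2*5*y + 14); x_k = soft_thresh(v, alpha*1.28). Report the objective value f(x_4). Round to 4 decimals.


FISTA on f(x) = 5*x^2 + 14*x + 1.28*|x|
L = 10, alpha = 0.0584
Iteration 1: beta = 0.0, y = 2.6176 + 0.0*(2.6176 - 2.6176) = 2.6176
  grad(y) = 40.176, v = y - alpha*grad = 0.2713
  prox(v) = soft_thresh(0.2713, 0.0748) = 0.1966
Iteration 2: beta = 0.3333, y = 0.1966 + 0.3333*(0.1966 - 2.6176) = -0.6104
  grad(y) = 7.8956, v = y - alpha*grad = -1.0715
  prox(v) = soft_thresh(-1.0715, 0.0748) = -0.9968
Iteration 3: beta = 0.5, y = -0.9968 + 0.5*(-0.9968 - 0.1966) = -1.5935
  grad(y) = -1.9347, v = y - alpha*grad = -1.4805
  prox(v) = soft_thresh(-1.4805, 0.0748) = -1.4057
Iteration 4: beta = 0.6, y = -1.4057 + 0.6*(-1.4057 + 0.9968) = -1.6511
  grad(y) = -2.511, v = y - alpha*grad = -1.5045
  prox(v) = soft_thresh(-1.5045, 0.0748) = -1.4297
f(x_4) = 5*(-1.4297)^2 + 14*(-1.4297) + 1.28*|-1.4297| = -7.9656


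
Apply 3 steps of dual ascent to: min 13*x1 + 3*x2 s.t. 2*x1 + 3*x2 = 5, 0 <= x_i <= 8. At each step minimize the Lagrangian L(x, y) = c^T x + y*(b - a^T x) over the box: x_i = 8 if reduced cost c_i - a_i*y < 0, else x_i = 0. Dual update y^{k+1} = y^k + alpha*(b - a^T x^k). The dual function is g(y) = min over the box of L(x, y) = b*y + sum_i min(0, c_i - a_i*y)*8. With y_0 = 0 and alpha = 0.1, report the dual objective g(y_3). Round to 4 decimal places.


Dual ascent for LP: min 13*x1 + 3*x2, 2*x1 + 3*x2 = 5, 0 <= x_i <= 8
Step 1: y^k = 0.0, reduced costs: (13.0, 3.0)
  x^k = (0.0, 0.0), subgradient = b - a^T x = 5.0
  y^{k+1} = 0.0 + 0.1*5.0 = 0.5
Step 2: y^k = 0.5, reduced costs: (12.0, 1.5)
  x^k = (0.0, 0.0), subgradient = b - a^T x = 5.0
  y^{k+1} = 0.5 + 0.1*5.0 = 1.0
Step 3: y^k = 1.0, reduced costs: (11.0, 0.0)
  x^k = (0.0, 0.0), subgradient = b - a^T x = 5.0
  y^{k+1} = 1.0 + 0.1*5.0 = 1.5
Dual objective at y_3 = 1.5: reduced costs (10.0, -1.5), box minimizer x = (0.0, 8.0)
g(y_3) = b*y + (c1 - a1*y)*x1 + (c2 - a2*y)*x2 = 5*1.5 + 10.0*0.0 + (-1.5)*8.0 = 7.5 + 0.0 - 12.0 = -4.5
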